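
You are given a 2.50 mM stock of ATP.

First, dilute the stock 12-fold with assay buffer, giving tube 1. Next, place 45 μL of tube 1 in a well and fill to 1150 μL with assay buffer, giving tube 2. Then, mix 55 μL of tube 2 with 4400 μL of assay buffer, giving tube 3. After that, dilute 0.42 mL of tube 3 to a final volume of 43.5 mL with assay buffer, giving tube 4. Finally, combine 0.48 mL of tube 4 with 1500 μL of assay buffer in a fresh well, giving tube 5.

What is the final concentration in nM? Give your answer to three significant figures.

0.236 nM

Step 1: 12-fold → factor 12
Step 2: 45 μL brought to 1150 μL → factor 1150/45 = 25.556
Step 3: 55 μL + 4400 μL = 4455 μL total → factor 4455/55 = 81
Step 4: 0.42 mL brought to 43.5 mL → factor 43.5/0.42 = 103.57
Step 5: 0.48 mL + 1500 μL = 1.98 mL total → factor 1.98/0.48 = 4.125
Overall dilution factor = 12 × 25.556 × 81 × 103.57 × 4.125 = 1.0612 × 10^7
Final = 2.50 mM / 1.0612 × 10^7 = 2.356 × 10^-7 mM = 0.236 nM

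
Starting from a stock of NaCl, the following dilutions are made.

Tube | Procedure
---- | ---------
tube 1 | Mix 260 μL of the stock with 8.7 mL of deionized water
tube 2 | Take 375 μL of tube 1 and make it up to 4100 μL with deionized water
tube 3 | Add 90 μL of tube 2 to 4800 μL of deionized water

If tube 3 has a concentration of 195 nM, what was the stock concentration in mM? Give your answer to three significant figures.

3.99 mM

Step 1: 260 μL + 8.7 mL = 8960 μL total → factor 8960/260 = 34.462
Step 2: 375 μL brought to 4100 μL → factor 4100/375 = 10.933
Step 3: 90 μL + 4800 μL = 4890 μL total → factor 4890/90 = 54.333
Overall dilution factor = 34.462 × 10.933 × 54.333 = 20472
Stock = 195 nM × 20472 = 3.992 × 10^6 nM = 3.99 mM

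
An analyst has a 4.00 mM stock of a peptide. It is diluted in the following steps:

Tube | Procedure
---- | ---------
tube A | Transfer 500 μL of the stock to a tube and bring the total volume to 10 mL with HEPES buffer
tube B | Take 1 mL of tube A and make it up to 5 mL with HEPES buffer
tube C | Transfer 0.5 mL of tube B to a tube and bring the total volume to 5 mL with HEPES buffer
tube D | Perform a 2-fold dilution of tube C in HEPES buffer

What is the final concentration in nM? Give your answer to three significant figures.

Step 1: 500 μL brought to 10 mL → factor 10000/500 = 20
Step 2: 1 mL brought to 5 mL → factor 5/1 = 5
Step 3: 0.5 mL brought to 5 mL → factor 5/0.5 = 10
Step 4: 2-fold → factor 2
Overall dilution factor = 20 × 5 × 10 × 2 = 2000
Final = 4.00 mM / 2000 = 0.002000 mM = 2.00 × 10^3 nM

2.00 × 10^3 nM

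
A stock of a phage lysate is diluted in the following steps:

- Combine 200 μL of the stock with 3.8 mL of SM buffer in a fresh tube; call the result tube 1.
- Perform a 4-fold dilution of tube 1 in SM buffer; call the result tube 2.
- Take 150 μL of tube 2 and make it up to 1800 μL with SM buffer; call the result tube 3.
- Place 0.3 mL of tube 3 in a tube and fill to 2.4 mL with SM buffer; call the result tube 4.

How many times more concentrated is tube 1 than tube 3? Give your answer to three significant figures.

48.0

Step 1: 200 μL + 3.8 mL = 4000 μL total → factor 4000/200 = 20
Step 2: 4-fold → factor 4
Step 3: 150 μL brought to 1800 μL → factor 1800/150 = 12
Dilution factor to tube 1 = 20; to tube 3 = 960
[tube 1]/[tube 3] = (factor to tube 3)/(factor to tube 1) = 960/20 = 48.0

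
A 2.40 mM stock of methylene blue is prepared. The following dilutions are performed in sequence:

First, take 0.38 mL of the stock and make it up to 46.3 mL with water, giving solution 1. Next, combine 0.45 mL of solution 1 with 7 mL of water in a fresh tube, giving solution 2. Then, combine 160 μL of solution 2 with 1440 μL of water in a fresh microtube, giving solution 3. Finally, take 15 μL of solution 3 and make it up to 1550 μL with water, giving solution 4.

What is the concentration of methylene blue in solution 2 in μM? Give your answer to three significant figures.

Step 1: 0.38 mL brought to 46.3 mL → factor 46.3/0.38 = 121.84
Step 2: 0.45 mL + 7 mL = 7.45 mL total → factor 7.45/0.45 = 16.556
Dilution factor through solution 2 = 121.84 × 16.556 = 2017.2
[solution 2] = 2.40 mM / 2017.2 = 0.001190 mM = 1.19 μM

1.19 μM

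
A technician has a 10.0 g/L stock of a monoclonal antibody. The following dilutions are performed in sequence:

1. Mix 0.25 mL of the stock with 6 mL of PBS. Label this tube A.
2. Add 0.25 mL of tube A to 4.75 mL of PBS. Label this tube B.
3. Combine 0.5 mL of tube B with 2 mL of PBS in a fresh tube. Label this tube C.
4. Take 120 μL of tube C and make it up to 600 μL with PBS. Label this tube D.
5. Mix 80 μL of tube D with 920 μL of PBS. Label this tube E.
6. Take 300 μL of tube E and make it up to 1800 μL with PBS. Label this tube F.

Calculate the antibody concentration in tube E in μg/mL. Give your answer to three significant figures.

Step 1: 0.25 mL + 6 mL = 6.25 mL total → factor 6.25/0.25 = 25
Step 2: 0.25 mL + 4.75 mL = 5 mL total → factor 5/0.25 = 20
Step 3: 0.5 mL + 2 mL = 2.5 mL total → factor 2.5/0.5 = 5
Step 4: 120 μL brought to 600 μL → factor 600/120 = 5
Step 5: 80 μL + 920 μL = 1000 μL total → factor 1000/80 = 12.5
Dilution factor through tube E = 25 × 20 × 5 × 5 × 12.5 = 1.5625 × 10^5
[tube E] = 10.0 g/L / 1.5625 × 10^5 = 6.400 × 10^-5 g/L = 0.0640 μg/mL

0.0640 μg/mL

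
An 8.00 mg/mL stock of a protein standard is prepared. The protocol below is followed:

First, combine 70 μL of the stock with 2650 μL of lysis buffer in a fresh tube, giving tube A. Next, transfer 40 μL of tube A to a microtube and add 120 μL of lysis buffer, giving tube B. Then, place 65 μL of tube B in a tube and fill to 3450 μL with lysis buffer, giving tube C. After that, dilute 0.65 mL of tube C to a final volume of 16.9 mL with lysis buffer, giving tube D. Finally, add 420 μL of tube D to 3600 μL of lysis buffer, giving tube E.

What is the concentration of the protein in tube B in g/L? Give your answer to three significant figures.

0.0515 g/L

Step 1: 70 μL + 2650 μL = 2720 μL total → factor 2720/70 = 38.857
Step 2: 40 μL + 120 μL = 160 μL total → factor 160/40 = 4
Dilution factor through tube B = 38.857 × 4 = 155.43
[tube B] = 8.00 mg/mL / 155.43 = 0.05147 mg/mL = 0.0515 g/L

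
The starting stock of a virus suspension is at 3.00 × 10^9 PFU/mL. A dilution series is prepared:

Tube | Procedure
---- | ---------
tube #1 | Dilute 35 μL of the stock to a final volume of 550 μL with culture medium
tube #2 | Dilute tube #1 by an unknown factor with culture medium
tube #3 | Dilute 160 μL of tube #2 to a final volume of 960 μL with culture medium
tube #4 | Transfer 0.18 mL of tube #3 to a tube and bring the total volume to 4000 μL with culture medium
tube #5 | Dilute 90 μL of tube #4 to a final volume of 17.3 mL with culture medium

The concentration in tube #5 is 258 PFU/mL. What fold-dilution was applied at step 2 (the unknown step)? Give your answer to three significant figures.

Step 1: 35 μL brought to 550 μL → factor 550/35 = 15.714
Step 2: unknown factor x
Step 3: 160 μL brought to 960 μL → factor 960/160 = 6
Step 4: 0.18 mL brought to 4000 μL → factor 4/0.18 = 22.222
Step 5: 90 μL brought to 17.3 mL → factor 17300/90 = 192.22
Product of known-step factors = 4.0275 × 10^5
Overall factor = 3.00 × 10^9 PFU/mL / (258 PFU/mL) = 1.1628 × 10^7
x = 1.1628 × 10^7 / 4.0275 × 10^5 = 28.9

28.9-fold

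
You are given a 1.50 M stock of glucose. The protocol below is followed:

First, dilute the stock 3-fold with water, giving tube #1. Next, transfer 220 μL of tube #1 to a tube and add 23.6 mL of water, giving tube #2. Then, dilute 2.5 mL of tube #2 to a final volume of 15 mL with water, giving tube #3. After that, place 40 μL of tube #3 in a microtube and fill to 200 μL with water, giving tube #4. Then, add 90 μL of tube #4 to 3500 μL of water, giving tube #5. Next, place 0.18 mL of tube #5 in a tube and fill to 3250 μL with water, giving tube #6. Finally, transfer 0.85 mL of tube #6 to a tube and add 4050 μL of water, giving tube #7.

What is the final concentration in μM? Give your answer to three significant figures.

Step 1: 3-fold → factor 3
Step 2: 220 μL + 23.6 mL = 23820 μL total → factor 23820/220 = 108.27
Step 3: 2.5 mL brought to 15 mL → factor 15/2.5 = 6
Step 4: 40 μL brought to 200 μL → factor 200/40 = 5
Step 5: 90 μL + 3500 μL = 3590 μL total → factor 3590/90 = 39.889
Step 6: 0.18 mL brought to 3250 μL → factor 3.25/0.18 = 18.056
Step 7: 0.85 mL + 4050 μL = 4.9 mL total → factor 4.9/0.85 = 5.7647
Overall dilution factor = 3 × 108.27 × 6 × 5 × 39.889 × 18.056 × 5.7647 = 4.0458 × 10^7
Final = 1.50 M / 4.0458 × 10^7 = 3.708 × 10^-8 M = 0.0371 μM

0.0371 μM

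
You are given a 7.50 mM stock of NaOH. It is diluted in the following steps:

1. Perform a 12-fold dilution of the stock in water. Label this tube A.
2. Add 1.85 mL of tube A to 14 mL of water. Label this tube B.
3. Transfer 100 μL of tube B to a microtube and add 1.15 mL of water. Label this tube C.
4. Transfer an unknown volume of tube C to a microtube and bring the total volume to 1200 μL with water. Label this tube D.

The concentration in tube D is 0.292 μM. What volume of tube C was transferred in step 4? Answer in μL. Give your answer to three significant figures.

60.0 μL

Step 1: 12-fold → factor 12
Step 2: 1.85 mL + 14 mL = 15.85 mL total → factor 15.85/1.85 = 8.5676
Step 3: 100 μL + 1.15 mL = 1250 μL total → factor 1250/100 = 12.5
Step 4: v brought to 1200 μL → factor = 1200 μL/v
Product of known-step factors = 1285.1
Overall factor = 7.50 mM / (0.292 μM) = 25685
Step-4 factor = 25685 / 1285.1 = 19.986
v = 1200 μL / 19.986 = 60.0 μL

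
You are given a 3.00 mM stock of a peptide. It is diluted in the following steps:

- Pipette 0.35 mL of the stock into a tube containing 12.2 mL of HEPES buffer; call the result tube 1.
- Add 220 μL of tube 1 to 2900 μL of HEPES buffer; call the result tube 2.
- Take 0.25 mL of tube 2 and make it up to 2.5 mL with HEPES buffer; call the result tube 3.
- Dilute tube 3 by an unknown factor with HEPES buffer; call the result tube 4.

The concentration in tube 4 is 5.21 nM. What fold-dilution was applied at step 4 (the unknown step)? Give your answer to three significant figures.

Step 1: 0.35 mL + 12.2 mL = 12.55 mL total → factor 12.55/0.35 = 35.857
Step 2: 220 μL + 2900 μL = 3120 μL total → factor 3120/220 = 14.182
Step 3: 0.25 mL brought to 2.5 mL → factor 2.5/0.25 = 10
Step 4: unknown factor x
Product of known-step factors = 5085.2
Overall factor = 3.00 mM / (5.21 nM) = 5.7582 × 10^5
x = 5.7582 × 10^5 / 5085.2 = 113

113-fold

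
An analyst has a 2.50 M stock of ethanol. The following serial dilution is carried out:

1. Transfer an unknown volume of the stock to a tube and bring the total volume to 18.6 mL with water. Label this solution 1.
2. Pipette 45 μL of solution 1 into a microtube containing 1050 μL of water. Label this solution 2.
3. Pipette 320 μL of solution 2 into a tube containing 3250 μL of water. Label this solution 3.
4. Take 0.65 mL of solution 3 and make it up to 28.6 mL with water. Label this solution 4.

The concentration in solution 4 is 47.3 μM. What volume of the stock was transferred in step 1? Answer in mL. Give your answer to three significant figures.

Step 1: v brought to 18.6 mL → factor = 18.6 mL/v
Step 2: 45 μL + 1050 μL = 1095 μL total → factor 1095/45 = 24.333
Step 3: 320 μL + 3250 μL = 3570 μL total → factor 3570/320 = 11.156
Step 4: 0.65 mL brought to 28.6 mL → factor 28.6/0.65 = 44
Product of known-step factors = 11945
Overall factor = 2.50 M / (47.3 μM) = 52854
Step-1 factor = 52854 / 11945 = 4.4249
v = 18.6 mL / 4.4249 = 4.20 mL

4.20 mL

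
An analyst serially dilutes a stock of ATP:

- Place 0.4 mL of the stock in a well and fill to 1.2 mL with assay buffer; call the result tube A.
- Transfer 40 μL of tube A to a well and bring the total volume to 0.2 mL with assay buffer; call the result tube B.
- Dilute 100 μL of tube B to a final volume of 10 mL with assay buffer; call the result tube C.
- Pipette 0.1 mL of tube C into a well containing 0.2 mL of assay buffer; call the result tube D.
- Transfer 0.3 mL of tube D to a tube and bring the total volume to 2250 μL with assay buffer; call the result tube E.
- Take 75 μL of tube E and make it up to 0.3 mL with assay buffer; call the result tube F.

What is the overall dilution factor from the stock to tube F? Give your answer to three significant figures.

1.35 × 10^5

Step 1: 0.4 mL brought to 1.2 mL → factor 1.2/0.4 = 3
Step 2: 40 μL brought to 0.2 mL → factor 200/40 = 5
Step 3: 100 μL brought to 10 mL → factor 10000/100 = 100
Step 4: 0.1 mL + 0.2 mL = 0.3 mL total → factor 0.3/0.1 = 3
Step 5: 0.3 mL brought to 2250 μL → factor 2.25/0.3 = 7.5
Step 6: 75 μL brought to 0.3 mL → factor 300/75 = 4
Overall dilution factor = 3 × 5 × 100 × 3 × 7.5 × 4 = 1.35 × 10^5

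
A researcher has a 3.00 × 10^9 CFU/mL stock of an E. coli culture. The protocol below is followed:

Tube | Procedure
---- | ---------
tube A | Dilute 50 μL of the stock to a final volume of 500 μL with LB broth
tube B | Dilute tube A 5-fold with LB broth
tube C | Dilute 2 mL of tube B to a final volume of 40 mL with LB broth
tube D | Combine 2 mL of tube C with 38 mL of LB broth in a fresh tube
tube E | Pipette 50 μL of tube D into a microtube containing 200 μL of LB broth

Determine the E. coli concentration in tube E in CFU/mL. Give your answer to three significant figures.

Step 1: 50 μL brought to 500 μL → factor 500/50 = 10
Step 2: 5-fold → factor 5
Step 3: 2 mL brought to 40 mL → factor 40/2 = 20
Step 4: 2 mL + 38 mL = 40 mL total → factor 40/2 = 20
Step 5: 50 μL + 200 μL = 250 μL total → factor 250/50 = 5
Overall dilution factor = 10 × 5 × 20 × 20 × 5 = 1 × 10^5
Final = 3.00 × 10^9 CFU/mL / 1 × 10^5 = 3.00 × 10^4 CFU/mL

3.00 × 10^4 CFU/mL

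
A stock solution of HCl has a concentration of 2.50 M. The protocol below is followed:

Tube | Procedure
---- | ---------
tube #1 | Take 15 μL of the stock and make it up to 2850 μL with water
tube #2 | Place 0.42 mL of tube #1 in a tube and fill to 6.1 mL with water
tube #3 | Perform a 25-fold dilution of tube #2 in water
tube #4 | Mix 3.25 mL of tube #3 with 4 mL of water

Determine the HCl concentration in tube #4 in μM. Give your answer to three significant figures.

16.2 μM

Step 1: 15 μL brought to 2850 μL → factor 2850/15 = 190
Step 2: 0.42 mL brought to 6.1 mL → factor 6.1/0.42 = 14.524
Step 3: 25-fold → factor 25
Step 4: 3.25 mL + 4 mL = 7.25 mL total → factor 7.25/3.25 = 2.2308
Overall dilution factor = 190 × 14.524 × 25 × 2.2308 = 1.539 × 10^5
Final = 2.50 M / 1.539 × 10^5 = 1.624 × 10^-5 M = 16.2 μM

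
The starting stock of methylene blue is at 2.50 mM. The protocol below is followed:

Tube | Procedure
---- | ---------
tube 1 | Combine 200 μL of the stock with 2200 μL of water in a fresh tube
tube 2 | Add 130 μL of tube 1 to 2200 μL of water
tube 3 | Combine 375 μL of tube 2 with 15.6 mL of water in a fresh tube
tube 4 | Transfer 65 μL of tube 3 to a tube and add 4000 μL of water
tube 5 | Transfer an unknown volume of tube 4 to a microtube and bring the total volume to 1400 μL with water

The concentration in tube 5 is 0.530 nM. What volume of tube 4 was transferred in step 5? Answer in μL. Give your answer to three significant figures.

170 μL

Step 1: 200 μL + 2200 μL = 2400 μL total → factor 2400/200 = 12
Step 2: 130 μL + 2200 μL = 2330 μL total → factor 2330/130 = 17.923
Step 3: 375 μL + 15.6 mL = 15975 μL total → factor 15975/375 = 42.6
Step 4: 65 μL + 4000 μL = 4065 μL total → factor 4065/65 = 62.538
Step 5: v brought to 1400 μL → factor = 1400 μL/v
Product of known-step factors = 5.7299 × 10^5
Overall factor = 2.50 mM / (0.530 nM) = 4.717 × 10^6
Step-5 factor = 4.717 × 10^6 / 5.7299 × 10^5 = 8.2322
v = 1400 μL / 8.2322 = 170 μL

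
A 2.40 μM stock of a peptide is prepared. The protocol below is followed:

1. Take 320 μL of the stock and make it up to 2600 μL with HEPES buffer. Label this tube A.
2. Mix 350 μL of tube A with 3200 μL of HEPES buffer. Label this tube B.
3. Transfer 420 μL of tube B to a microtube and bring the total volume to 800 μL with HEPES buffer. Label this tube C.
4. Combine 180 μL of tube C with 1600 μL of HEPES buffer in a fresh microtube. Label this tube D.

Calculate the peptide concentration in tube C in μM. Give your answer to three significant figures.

Step 1: 320 μL brought to 2600 μL → factor 2600/320 = 8.125
Step 2: 350 μL + 3200 μL = 3550 μL total → factor 3550/350 = 10.143
Step 3: 420 μL brought to 800 μL → factor 800/420 = 1.9048
Dilution factor through tube C = 8.125 × 10.143 × 1.9048 = 156.97
[tube C] = 2.40 μM / 156.97 = 0.0153 μM

0.0153 μM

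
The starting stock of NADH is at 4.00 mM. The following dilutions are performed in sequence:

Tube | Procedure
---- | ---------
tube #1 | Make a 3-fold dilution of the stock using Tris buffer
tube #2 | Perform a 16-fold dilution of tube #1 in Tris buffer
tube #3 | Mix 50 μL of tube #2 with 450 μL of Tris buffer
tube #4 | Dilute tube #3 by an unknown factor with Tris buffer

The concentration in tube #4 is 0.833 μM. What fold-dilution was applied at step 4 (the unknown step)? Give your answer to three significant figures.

Step 1: 3-fold → factor 3
Step 2: 16-fold → factor 16
Step 3: 50 μL + 450 μL = 500 μL total → factor 500/50 = 10
Step 4: unknown factor x
Product of known-step factors = 480
Overall factor = 4.00 mM / (0.833 μM) = 4801.9
x = 4801.9 / 480 = 10.0

10.0-fold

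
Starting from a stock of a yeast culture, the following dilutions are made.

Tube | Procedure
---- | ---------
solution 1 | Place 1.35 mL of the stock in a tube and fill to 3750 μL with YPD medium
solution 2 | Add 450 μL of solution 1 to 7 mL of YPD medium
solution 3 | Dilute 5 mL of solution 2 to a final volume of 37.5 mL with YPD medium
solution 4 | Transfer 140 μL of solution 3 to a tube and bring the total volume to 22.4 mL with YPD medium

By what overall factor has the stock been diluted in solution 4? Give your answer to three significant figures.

5.52 × 10^4

Step 1: 1.35 mL brought to 3750 μL → factor 3.75/1.35 = 2.7778
Step 2: 450 μL + 7 mL = 7450 μL total → factor 7450/450 = 16.556
Step 3: 5 mL brought to 37.5 mL → factor 37.5/5 = 7.5
Step 4: 140 μL brought to 22.4 mL → factor 22400/140 = 160
Overall dilution factor = 2.7778 × 16.556 × 7.5 × 160 = 55185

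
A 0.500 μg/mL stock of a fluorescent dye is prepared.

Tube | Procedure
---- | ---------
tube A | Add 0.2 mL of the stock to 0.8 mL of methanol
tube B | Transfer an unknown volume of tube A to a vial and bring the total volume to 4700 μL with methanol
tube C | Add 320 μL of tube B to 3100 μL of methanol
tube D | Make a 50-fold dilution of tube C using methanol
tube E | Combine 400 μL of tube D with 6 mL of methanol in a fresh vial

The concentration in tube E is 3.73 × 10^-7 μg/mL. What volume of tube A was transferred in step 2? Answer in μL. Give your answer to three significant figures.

Step 1: 0.2 mL + 0.8 mL = 1 mL total → factor 1/0.2 = 5
Step 2: v brought to 4700 μL → factor = 4700 μL/v
Step 3: 320 μL + 3100 μL = 3420 μL total → factor 3420/320 = 10.688
Step 4: 50-fold → factor 50
Step 5: 400 μL + 6 mL = 6400 μL total → factor 6400/400 = 16
Product of known-step factors = 42750
Overall factor = 0.500 μg/mL / (3.73 × 10^-7 μg/mL) = 1.3405 × 10^6
Step-2 factor = 1.3405 × 10^6 / 42750 = 31.356
v = 4700 μL / 31.356 = 150 μL

150 μL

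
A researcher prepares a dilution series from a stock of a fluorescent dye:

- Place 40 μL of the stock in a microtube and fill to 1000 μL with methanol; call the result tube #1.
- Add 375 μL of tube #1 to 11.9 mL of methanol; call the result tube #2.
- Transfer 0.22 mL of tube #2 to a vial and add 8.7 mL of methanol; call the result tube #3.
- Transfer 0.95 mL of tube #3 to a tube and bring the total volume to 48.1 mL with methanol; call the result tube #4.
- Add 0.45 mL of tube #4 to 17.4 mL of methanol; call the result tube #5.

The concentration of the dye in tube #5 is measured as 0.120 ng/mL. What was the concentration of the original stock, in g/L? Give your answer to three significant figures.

8.00 g/L

Step 1: 40 μL brought to 1000 μL → factor 1000/40 = 25
Step 2: 375 μL + 11.9 mL = 12275 μL total → factor 12275/375 = 32.733
Step 3: 0.22 mL + 8.7 mL = 8.92 mL total → factor 8.92/0.22 = 40.545
Step 4: 0.95 mL brought to 48.1 mL → factor 48.1/0.95 = 50.632
Step 5: 0.45 mL + 17.4 mL = 17.85 mL total → factor 17.85/0.45 = 39.667
Overall dilution factor = 25 × 32.733 × 40.545 × 50.632 × 39.667 = 6.6638 × 10^7
Stock = 0.120 ng/mL × 6.6638 × 10^7 = 7.997 × 10^6 ng/mL = 8.00 g/L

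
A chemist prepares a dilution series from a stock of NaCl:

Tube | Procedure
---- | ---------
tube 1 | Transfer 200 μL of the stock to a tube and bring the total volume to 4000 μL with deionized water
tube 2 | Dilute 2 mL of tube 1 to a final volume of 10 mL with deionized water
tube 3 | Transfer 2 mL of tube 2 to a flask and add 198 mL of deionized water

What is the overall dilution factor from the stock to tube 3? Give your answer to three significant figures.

1.00 × 10^4

Step 1: 200 μL brought to 4000 μL → factor 4000/200 = 20
Step 2: 2 mL brought to 10 mL → factor 10/2 = 5
Step 3: 2 mL + 198 mL = 200 mL total → factor 200/2 = 100
Overall dilution factor = 20 × 5 × 100 = 10000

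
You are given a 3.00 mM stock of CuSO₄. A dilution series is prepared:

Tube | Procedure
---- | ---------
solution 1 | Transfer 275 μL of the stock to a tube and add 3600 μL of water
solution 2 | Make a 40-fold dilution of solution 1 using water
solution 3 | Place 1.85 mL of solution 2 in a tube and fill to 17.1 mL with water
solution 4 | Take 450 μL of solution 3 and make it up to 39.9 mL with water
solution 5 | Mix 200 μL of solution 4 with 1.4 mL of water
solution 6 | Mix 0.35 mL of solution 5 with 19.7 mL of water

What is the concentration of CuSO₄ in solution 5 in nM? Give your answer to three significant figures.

0.812 nM

Step 1: 275 μL + 3600 μL = 3875 μL total → factor 3875/275 = 14.091
Step 2: 40-fold → factor 40
Step 3: 1.85 mL brought to 17.1 mL → factor 17.1/1.85 = 9.2432
Step 4: 450 μL brought to 39.9 mL → factor 39900/450 = 88.667
Step 5: 200 μL + 1.4 mL = 1600 μL total → factor 1600/200 = 8
Dilution factor through solution 5 = 14.091 × 40 × 9.2432 × 88.667 × 8 = 3.6955 × 10^6
[solution 5] = 3.00 mM / 3.6955 × 10^6 = 8.118 × 10^-7 mM = 0.812 nM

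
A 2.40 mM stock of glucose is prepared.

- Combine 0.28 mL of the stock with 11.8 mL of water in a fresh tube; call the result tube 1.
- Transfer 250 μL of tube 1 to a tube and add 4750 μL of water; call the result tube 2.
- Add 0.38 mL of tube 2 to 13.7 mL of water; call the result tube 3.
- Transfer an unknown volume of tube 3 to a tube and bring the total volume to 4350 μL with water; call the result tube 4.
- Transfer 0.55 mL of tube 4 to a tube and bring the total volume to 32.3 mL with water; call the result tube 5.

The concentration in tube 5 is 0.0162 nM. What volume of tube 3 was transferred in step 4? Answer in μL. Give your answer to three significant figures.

55.1 μL

Step 1: 0.28 mL + 11.8 mL = 12.08 mL total → factor 12.08/0.28 = 43.143
Step 2: 250 μL + 4750 μL = 5000 μL total → factor 5000/250 = 20
Step 3: 0.38 mL + 13.7 mL = 14.08 mL total → factor 14.08/0.38 = 37.053
Step 4: v brought to 4350 μL → factor = 4350 μL/v
Step 5: 0.55 mL brought to 32.3 mL → factor 32.3/0.55 = 58.727
Product of known-step factors = 1.8776 × 10^6
Overall factor = 2.40 mM / (0.0162 nM) = 1.4815 × 10^8
Step-4 factor = 1.4815 × 10^8 / 1.8776 × 10^6 = 78.904
v = 4350 μL / 78.904 = 55.1 μL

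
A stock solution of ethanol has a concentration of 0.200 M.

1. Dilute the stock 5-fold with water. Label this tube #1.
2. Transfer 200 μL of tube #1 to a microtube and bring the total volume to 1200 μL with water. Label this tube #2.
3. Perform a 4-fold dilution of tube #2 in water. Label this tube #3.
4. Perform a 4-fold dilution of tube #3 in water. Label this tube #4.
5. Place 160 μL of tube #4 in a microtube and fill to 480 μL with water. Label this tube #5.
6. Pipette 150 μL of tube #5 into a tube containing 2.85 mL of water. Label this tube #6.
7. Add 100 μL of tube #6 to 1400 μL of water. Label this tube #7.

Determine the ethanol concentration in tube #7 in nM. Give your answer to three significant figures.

Step 1: 5-fold → factor 5
Step 2: 200 μL brought to 1200 μL → factor 1200/200 = 6
Step 3: 4-fold → factor 4
Step 4: 4-fold → factor 4
Step 5: 160 μL brought to 480 μL → factor 480/160 = 3
Step 6: 150 μL + 2.85 mL = 3000 μL total → factor 3000/150 = 20
Step 7: 100 μL + 1400 μL = 1500 μL total → factor 1500/100 = 15
Overall dilution factor = 5 × 6 × 4 × 4 × 3 × 20 × 15 = 4.32 × 10^5
Final = 0.200 M / 4.32 × 10^5 = 4.630 × 10^-7 M = 463 nM

463 nM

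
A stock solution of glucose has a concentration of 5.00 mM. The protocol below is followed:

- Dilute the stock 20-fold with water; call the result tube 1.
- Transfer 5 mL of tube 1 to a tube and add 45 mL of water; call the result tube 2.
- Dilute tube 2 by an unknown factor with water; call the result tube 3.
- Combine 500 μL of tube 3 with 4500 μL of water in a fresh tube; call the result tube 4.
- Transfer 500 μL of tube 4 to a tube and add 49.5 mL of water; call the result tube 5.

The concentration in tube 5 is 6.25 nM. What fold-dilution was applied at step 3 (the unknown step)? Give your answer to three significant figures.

4.00-fold

Step 1: 20-fold → factor 20
Step 2: 5 mL + 45 mL = 50 mL total → factor 50/5 = 10
Step 3: unknown factor x
Step 4: 500 μL + 4500 μL = 5000 μL total → factor 5000/500 = 10
Step 5: 500 μL + 49.5 mL = 50000 μL total → factor 50000/500 = 100
Product of known-step factors = 2 × 10^5
Overall factor = 5.00 mM / (6.25 nM) = 8 × 10^5
x = 8 × 10^5 / 2 × 10^5 = 4.00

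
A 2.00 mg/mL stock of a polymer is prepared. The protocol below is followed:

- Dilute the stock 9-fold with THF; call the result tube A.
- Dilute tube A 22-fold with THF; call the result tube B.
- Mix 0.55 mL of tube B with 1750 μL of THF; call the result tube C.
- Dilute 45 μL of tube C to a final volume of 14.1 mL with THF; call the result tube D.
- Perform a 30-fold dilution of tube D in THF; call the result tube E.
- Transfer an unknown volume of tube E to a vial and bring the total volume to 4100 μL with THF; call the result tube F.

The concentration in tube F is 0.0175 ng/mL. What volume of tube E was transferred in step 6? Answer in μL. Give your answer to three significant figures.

Step 1: 9-fold → factor 9
Step 2: 22-fold → factor 22
Step 3: 0.55 mL + 1750 μL = 2.3 mL total → factor 2.3/0.55 = 4.1818
Step 4: 45 μL brought to 14.1 mL → factor 14100/45 = 313.33
Step 5: 30-fold → factor 30
Step 6: v brought to 4100 μL → factor = 4100 μL/v
Product of known-step factors = 7.7832 × 10^6
Overall factor = 2.00 mg/mL / (0.0175 ng/mL) = 1.1429 × 10^8
Step-6 factor = 1.1429 × 10^8 / 7.7832 × 10^6 = 14.684
v = 4100 μL / 14.684 = 279 μL

279 μL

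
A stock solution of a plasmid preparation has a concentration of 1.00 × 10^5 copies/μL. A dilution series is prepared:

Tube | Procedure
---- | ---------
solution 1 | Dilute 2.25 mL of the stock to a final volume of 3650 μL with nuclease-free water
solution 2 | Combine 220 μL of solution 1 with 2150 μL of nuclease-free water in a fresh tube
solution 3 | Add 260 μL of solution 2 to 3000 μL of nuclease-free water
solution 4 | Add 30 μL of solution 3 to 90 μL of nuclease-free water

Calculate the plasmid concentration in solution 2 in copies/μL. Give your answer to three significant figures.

Step 1: 2.25 mL brought to 3650 μL → factor 3.65/2.25 = 1.6222
Step 2: 220 μL + 2150 μL = 2370 μL total → factor 2370/220 = 10.773
Dilution factor through solution 2 = 1.6222 × 10.773 = 17.476
[solution 2] = 1.00 × 10^5 copies/μL / 17.476 = 5.72 × 10^3 copies/μL

5.72 × 10^3 copies/μL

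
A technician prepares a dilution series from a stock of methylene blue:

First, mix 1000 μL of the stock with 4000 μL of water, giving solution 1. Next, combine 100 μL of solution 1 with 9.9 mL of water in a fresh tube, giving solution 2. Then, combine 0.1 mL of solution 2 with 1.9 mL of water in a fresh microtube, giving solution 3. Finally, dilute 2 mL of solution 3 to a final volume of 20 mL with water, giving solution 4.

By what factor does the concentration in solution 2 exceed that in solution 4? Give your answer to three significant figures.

200

Step 1: 1000 μL + 4000 μL = 5000 μL total → factor 5000/1000 = 5
Step 2: 100 μL + 9.9 mL = 10000 μL total → factor 10000/100 = 100
Step 3: 0.1 mL + 1.9 mL = 2 mL total → factor 2/0.1 = 20
Step 4: 2 mL brought to 20 mL → factor 20/2 = 10
Dilution factor to solution 2 = 500; to solution 4 = 1 × 10^5
[solution 2]/[solution 4] = (factor to solution 4)/(factor to solution 2) = 1 × 10^5/500 = 200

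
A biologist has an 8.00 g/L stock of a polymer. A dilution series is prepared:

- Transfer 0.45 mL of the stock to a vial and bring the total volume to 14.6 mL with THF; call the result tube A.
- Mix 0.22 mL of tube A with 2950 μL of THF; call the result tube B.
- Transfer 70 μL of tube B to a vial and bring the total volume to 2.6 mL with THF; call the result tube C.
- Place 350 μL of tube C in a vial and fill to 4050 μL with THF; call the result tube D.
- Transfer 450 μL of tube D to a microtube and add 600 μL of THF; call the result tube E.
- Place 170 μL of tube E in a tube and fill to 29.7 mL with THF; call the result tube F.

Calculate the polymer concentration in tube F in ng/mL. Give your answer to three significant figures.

Step 1: 0.45 mL brought to 14.6 mL → factor 14.6/0.45 = 32.444
Step 2: 0.22 mL + 2950 μL = 3.17 mL total → factor 3.17/0.22 = 14.409
Step 3: 70 μL brought to 2.6 mL → factor 2600/70 = 37.143
Step 4: 350 μL brought to 4050 μL → factor 4050/350 = 11.571
Step 5: 450 μL + 600 μL = 1050 μL total → factor 1050/450 = 2.3333
Step 6: 170 μL brought to 29.7 mL → factor 29700/170 = 174.71
Dilution factor through tube F = 32.444 × 14.409 × 37.143 × 11.571 × 2.3333 × 174.71 = 8.1907 × 10^7
[tube F] = 8.00 g/L / 8.1907 × 10^7 = 9.767 × 10^-8 g/L = 0.0977 ng/mL

0.0977 ng/mL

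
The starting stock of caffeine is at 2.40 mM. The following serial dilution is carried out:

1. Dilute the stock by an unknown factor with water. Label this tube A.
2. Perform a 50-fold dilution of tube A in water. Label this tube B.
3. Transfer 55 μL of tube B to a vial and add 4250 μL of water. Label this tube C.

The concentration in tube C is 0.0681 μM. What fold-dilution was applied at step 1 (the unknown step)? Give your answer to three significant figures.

9.00-fold

Step 1: unknown factor x
Step 2: 50-fold → factor 50
Step 3: 55 μL + 4250 μL = 4305 μL total → factor 4305/55 = 78.273
Product of known-step factors = 3913.6
Overall factor = 2.40 mM / (0.0681 μM) = 35242
x = 35242 / 3913.6 = 9.00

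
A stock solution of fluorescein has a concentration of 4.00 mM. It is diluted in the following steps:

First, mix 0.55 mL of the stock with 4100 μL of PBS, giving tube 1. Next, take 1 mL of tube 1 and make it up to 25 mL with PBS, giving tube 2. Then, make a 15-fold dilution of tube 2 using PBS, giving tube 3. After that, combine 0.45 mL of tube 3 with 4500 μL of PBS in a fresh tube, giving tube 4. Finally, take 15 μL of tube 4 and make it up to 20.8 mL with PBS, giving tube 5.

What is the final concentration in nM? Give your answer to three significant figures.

0.0827 nM

Step 1: 0.55 mL + 4100 μL = 4.65 mL total → factor 4.65/0.55 = 8.4545
Step 2: 1 mL brought to 25 mL → factor 25/1 = 25
Step 3: 15-fold → factor 15
Step 4: 0.45 mL + 4500 μL = 4.95 mL total → factor 4.95/0.45 = 11
Step 5: 15 μL brought to 20.8 mL → factor 20800/15 = 1386.7
Overall dilution factor = 8.4545 × 25 × 15 × 11 × 1386.7 = 4.836 × 10^7
Final = 4.00 mM / 4.836 × 10^7 = 8.271 × 10^-8 mM = 0.0827 nM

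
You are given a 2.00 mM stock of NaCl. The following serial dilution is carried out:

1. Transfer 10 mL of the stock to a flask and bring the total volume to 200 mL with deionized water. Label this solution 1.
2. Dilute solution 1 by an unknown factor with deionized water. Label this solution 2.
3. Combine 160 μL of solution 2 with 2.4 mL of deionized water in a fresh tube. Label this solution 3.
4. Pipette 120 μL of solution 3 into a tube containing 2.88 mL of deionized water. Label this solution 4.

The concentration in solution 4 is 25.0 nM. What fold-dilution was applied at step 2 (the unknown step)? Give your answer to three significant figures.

10.0-fold

Step 1: 10 mL brought to 200 mL → factor 200/10 = 20
Step 2: unknown factor x
Step 3: 160 μL + 2.4 mL = 2560 μL total → factor 2560/160 = 16
Step 4: 120 μL + 2.88 mL = 3000 μL total → factor 3000/120 = 25
Product of known-step factors = 8000
Overall factor = 2.00 mM / (25.0 nM) = 80000
x = 80000 / 8000 = 10.0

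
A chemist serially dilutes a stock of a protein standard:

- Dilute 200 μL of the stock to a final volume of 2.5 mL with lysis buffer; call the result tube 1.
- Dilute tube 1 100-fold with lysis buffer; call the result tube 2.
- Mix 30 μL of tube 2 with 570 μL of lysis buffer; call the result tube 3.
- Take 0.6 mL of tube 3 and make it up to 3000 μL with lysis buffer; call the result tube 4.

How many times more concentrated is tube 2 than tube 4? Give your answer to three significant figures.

100

Step 1: 200 μL brought to 2.5 mL → factor 2500/200 = 12.5
Step 2: 100-fold → factor 100
Step 3: 30 μL + 570 μL = 600 μL total → factor 600/30 = 20
Step 4: 0.6 mL brought to 3000 μL → factor 3/0.6 = 5
Dilution factor to tube 2 = 1250; to tube 4 = 1.25 × 10^5
[tube 2]/[tube 4] = (factor to tube 4)/(factor to tube 2) = 1.25 × 10^5/1250 = 100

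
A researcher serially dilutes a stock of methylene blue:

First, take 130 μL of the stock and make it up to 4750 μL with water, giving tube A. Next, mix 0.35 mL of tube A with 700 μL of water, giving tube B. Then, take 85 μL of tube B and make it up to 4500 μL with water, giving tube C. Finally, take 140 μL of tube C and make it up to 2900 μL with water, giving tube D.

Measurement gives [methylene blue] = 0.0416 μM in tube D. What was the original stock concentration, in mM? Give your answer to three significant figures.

5.00 mM

Step 1: 130 μL brought to 4750 μL → factor 4750/130 = 36.538
Step 2: 0.35 mL + 700 μL = 1.05 mL total → factor 1.05/0.35 = 3
Step 3: 85 μL brought to 4500 μL → factor 4500/85 = 52.941
Step 4: 140 μL brought to 2900 μL → factor 2900/140 = 20.714
Overall dilution factor = 36.538 × 3 × 52.941 × 20.714 = 1.2021 × 10^5
Stock = 0.0416 μM × 1.2021 × 10^5 = 5001 μM = 5.00 mM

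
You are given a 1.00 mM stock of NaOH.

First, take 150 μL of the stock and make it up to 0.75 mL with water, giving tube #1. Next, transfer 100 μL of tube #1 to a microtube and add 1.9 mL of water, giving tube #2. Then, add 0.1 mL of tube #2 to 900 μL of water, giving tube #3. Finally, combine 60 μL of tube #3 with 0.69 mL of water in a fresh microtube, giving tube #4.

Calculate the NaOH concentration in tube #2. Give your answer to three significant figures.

0.0100 mM

Step 1: 150 μL brought to 0.75 mL → factor 750/150 = 5
Step 2: 100 μL + 1.9 mL = 2000 μL total → factor 2000/100 = 20
Dilution factor through tube #2 = 5 × 20 = 100
[tube #2] = 1.00 mM / 100 = 0.0100 mM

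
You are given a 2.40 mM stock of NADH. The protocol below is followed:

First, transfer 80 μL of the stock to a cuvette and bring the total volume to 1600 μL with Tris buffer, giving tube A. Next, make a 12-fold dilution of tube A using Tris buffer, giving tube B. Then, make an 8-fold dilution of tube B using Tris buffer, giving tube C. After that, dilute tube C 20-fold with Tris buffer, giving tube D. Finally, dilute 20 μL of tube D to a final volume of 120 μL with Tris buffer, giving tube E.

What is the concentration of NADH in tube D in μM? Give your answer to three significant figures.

0.0625 μM

Step 1: 80 μL brought to 1600 μL → factor 1600/80 = 20
Step 2: 12-fold → factor 12
Step 3: 8-fold → factor 8
Step 4: 20-fold → factor 20
Dilution factor through tube D = 20 × 12 × 8 × 20 = 38400
[tube D] = 2.40 mM / 38400 = 6.250 × 10^-5 mM = 0.0625 μM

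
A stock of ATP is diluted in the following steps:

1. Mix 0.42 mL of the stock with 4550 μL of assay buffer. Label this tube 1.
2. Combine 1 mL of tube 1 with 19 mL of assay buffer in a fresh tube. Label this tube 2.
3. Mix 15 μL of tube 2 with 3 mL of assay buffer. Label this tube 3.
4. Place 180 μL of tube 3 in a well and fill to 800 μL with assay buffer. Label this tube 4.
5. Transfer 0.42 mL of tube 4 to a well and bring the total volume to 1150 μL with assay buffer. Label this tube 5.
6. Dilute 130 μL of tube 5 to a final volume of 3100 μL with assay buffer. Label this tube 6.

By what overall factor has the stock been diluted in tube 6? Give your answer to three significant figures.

1.38 × 10^7

Step 1: 0.42 mL + 4550 μL = 4.97 mL total → factor 4.97/0.42 = 11.833
Step 2: 1 mL + 19 mL = 20 mL total → factor 20/1 = 20
Step 3: 15 μL + 3 mL = 3015 μL total → factor 3015/15 = 201
Step 4: 180 μL brought to 800 μL → factor 800/180 = 4.4444
Step 5: 0.42 mL brought to 1150 μL → factor 1.15/0.42 = 2.7381
Step 6: 130 μL brought to 3100 μL → factor 3100/130 = 23.846
Overall dilution factor = 11.833 × 20 × 201 × 4.4444 × 2.7381 × 23.846 = 1.3804 × 10^7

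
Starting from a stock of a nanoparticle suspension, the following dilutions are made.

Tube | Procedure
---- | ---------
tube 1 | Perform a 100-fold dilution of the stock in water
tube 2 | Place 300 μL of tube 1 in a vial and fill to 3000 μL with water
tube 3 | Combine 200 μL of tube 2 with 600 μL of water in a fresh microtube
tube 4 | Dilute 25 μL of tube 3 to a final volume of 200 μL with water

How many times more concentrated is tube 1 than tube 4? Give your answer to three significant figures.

320

Step 1: 100-fold → factor 100
Step 2: 300 μL brought to 3000 μL → factor 3000/300 = 10
Step 3: 200 μL + 600 μL = 800 μL total → factor 800/200 = 4
Step 4: 25 μL brought to 200 μL → factor 200/25 = 8
Dilution factor to tube 1 = 100; to tube 4 = 32000
[tube 1]/[tube 4] = (factor to tube 4)/(factor to tube 1) = 32000/100 = 320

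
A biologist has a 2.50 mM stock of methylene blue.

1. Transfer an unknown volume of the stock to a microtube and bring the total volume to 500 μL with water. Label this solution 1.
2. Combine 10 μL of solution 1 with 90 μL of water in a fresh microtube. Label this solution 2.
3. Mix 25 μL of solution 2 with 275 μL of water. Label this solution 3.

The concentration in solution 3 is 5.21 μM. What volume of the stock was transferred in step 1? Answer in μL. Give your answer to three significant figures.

125 μL

Step 1: v brought to 500 μL → factor = 500 μL/v
Step 2: 10 μL + 90 μL = 100 μL total → factor 100/10 = 10
Step 3: 25 μL + 275 μL = 300 μL total → factor 300/25 = 12
Product of known-step factors = 120
Overall factor = 2.50 mM / (5.21 μM) = 479.85
Step-1 factor = 479.85 / 120 = 3.9987
v = 500 μL / 3.9987 = 125 μL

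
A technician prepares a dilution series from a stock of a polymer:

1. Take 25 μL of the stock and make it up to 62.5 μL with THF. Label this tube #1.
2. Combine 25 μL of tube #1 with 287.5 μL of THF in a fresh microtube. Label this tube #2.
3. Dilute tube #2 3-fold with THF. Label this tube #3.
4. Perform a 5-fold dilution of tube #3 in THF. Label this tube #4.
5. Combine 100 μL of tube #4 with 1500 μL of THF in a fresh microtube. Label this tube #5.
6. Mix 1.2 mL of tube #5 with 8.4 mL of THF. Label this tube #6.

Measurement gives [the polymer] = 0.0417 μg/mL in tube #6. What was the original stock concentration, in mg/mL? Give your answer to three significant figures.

Step 1: 25 μL brought to 62.5 μL → factor 62.5/25 = 2.5
Step 2: 25 μL + 287.5 μL = 312.5 μL total → factor 312.5/25 = 12.5
Step 3: 3-fold → factor 3
Step 4: 5-fold → factor 5
Step 5: 100 μL + 1500 μL = 1600 μL total → factor 1600/100 = 16
Step 6: 1.2 mL + 8.4 mL = 9.6 mL total → factor 9.6/1.2 = 8
Overall dilution factor = 2.5 × 12.5 × 3 × 5 × 16 × 8 = 60000
Stock = 0.0417 μg/mL × 60000 = 2502 μg/mL = 2.50 mg/mL

2.50 mg/mL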